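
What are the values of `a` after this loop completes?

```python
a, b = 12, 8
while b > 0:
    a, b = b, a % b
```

GCD of 12 and 8
`a` takes the values: 12 → 8 → 4

Answer: 4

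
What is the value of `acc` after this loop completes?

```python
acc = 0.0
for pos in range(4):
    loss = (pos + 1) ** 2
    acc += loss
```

Sum of squared losses 1² + 2² + ... + 4²
`acc` takes the values: 0.0 → 1.0 → 5.0 → 14.0 → 30.0

Answer: 30.0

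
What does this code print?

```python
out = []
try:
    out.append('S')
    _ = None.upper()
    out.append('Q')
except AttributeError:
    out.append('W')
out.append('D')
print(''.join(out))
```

Execution trace: 'S' (try body) → 'W' (except AttributeError) → 'D' (after the try/except). Output: SWD

Answer: SWD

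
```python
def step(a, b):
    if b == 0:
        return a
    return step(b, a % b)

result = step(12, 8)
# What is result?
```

step(12, 8) -> step(8, 4) -> step(4, 0) -> 4

Answer: 4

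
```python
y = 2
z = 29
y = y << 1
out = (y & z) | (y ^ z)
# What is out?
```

Trace:
`y = 2` → y = 2
`z = 29` → z = 29
`y = y << 1` → y = 4
`out = (y & z) | (y ^ z)` → out = 29
So out = 29

Answer: 29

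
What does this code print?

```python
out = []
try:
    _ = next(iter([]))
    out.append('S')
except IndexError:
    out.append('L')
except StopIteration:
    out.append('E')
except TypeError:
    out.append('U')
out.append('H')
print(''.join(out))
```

Execution trace: 'E' (except StopIteration) → 'H' (after the try/except). Output: EH

Answer: EH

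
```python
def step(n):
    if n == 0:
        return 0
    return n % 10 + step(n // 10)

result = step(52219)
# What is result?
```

Sum of digits of 52219: 9 + 1 + 2 + 2 + 5 = 19

Answer: 19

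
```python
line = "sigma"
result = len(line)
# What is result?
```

Trace:
`line = "sigma"` → line = 'sigma'
`result = len(line)` → result = 5
So result = 5

Answer: 5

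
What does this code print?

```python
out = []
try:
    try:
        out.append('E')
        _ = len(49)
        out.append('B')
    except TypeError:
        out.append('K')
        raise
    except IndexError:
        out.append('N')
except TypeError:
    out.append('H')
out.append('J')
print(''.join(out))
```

Execution trace: 'E' (inner try body) → 'K' (inner except TypeError) → 'H' (outer except TypeError) → 'J' (after the try/except). Output: EKHJ

Answer: EKHJ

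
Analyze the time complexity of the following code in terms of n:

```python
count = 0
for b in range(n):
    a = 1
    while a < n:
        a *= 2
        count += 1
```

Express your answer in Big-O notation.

Each loop level contributes: n × log n. Multiplying the contributions gives O(n log n).

Answer: O(n log n)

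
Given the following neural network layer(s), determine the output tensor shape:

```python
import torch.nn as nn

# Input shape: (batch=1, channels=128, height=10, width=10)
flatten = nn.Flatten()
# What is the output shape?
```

Input: (1, 128, 10, 10) -> Output: (1, 12800)

Answer: (1, 12800)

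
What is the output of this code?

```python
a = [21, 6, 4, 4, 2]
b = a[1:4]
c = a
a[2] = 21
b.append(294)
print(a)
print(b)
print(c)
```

Key concept: slice vs alias.
Step by step:
`a = [21, 6, 4, 4, 2]` → a = [21, 6, 4, 4, 2]
`b = a[1:4]` → b = [6, 4, 4]
`c = a` → c = [21, 6, 4, 4, 2] (same object as a)
`a[2] = 21` → a = [21, 6, 21, 4, 2] (same object as c); c = [21, 6, 21, 4, 2] (same object as a)
`b.append(294)` → b = [6, 4, 4, 294]
`print(a)` → prints [21, 6, 21, 4, 2]
`print(b)` → prints [6, 4, 4, 294]
`print(c)` → prints [21, 6, 21, 4, 2]

Answer:
[21, 6, 21, 4, 2]
[6, 4, 4, 294]
[21, 6, 21, 4, 2]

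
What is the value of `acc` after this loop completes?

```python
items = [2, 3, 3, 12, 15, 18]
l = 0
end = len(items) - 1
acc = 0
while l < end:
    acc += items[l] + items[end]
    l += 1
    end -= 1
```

Sum of pairs from ends
`acc` takes the values: 0 → 20 → 38 → 53

Answer: 53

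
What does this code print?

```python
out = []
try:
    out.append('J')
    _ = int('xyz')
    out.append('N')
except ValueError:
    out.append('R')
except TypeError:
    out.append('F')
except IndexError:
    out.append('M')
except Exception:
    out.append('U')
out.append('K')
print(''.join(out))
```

Execution trace: 'J' (try body) → 'R' (except ValueError) → 'K' (after the try/except). Output: JRK

Answer: JRK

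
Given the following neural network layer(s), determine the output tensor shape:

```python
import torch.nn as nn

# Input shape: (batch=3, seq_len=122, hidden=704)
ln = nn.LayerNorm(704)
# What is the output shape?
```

Input: (3, 122, 704) -> Output: (3, 122, 704)

Answer: (3, 122, 704)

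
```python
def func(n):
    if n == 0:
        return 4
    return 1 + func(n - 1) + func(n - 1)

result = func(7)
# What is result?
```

func(n) = 1 + 2·func(n-1), func(0)=4. Closed form: (4+1)·2^7 - 1 = 639.

Answer: 639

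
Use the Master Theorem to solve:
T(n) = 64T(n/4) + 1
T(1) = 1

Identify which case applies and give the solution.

a=64, b=4, f(n)=1. log_4(64) = 3. Since c=0 < 3, Case 1 applies: T(n) = Θ(n^log_b(a)) = O(n^3).

Answer: O(n^3) - Case 1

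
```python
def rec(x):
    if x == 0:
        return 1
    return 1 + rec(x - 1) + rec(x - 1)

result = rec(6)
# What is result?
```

rec(x) = 1 + 2·rec(x-1), rec(0)=1. Closed form: (1+1)·2^6 - 1 = 127.

Answer: 127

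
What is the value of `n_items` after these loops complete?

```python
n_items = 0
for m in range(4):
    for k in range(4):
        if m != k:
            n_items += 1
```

4² - 4 (exclude diagonal)
`n_items` takes the values: 0 → 1 → 2 → 3 → 4 → 5 → 6 → 7 → 8 → 9 → 10 → 11 → 12

Answer: 12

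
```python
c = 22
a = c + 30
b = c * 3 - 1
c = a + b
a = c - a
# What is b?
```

Trace:
`c = 22` → c = 22
`a = c + 30` → a = 52
`b = c * 3 - 1` → b = 65
`c = a + b` → c = 117
`a = c - a` → a = 65
So b = 65

Answer: 65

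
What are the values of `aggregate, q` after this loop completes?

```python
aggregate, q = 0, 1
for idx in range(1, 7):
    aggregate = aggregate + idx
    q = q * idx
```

Sum and factorial of 1 to 6
`aggregate, q` takes the values: (0, 1) → (1, 1) → (3, 1) → (3, 2) → (6, 2) → (6, 6) → (10, 6) → (10, 24) → (15, 24) → (15, 120) → (21, 120) → (21, 720)

Answer: 21, 720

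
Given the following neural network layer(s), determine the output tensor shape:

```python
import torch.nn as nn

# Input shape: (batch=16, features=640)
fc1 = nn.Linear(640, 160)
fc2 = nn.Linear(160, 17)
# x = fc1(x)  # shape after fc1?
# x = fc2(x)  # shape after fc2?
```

Input: (16, 640) -> after fc1: (16, 160) -> Output: (16, 17)

Answer: (16, 17)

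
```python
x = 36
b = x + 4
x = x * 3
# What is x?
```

Trace:
`x = 36` → x = 36
`b = x + 4` → b = 40
`x = x * 3` → x = 108
So x = 108

Answer: 108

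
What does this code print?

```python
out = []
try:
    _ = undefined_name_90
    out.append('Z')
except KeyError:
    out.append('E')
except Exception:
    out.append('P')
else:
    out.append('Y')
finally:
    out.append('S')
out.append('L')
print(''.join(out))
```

Execution trace: 'P' (except Exception) → 'S' (finally) → 'L' (after the try/except). Output: PSL

Answer: PSL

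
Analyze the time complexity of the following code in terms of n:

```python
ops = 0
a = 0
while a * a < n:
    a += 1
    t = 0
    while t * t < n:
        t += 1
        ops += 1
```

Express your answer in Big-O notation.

Each loop level contributes: √n × √n. Multiplying the contributions gives O(n).

Answer: O(n)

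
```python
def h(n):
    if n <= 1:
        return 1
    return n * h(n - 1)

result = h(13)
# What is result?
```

h(13) = 13 * 12 * 11 * 10 * 9 * 8 * 7 * 6 * 5 * 4 * 3 * 2 * 1 = 6227020800

Answer: 6227020800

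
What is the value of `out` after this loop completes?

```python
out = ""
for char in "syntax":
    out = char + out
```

Reverse 'syntax'
`out` takes the values: "" → "s" → "ys" → "nys" → "tnys" → "atnys" → "xatnys"

Answer: "xatnys"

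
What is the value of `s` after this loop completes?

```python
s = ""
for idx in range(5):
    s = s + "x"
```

Repeat 'x' 5 times
`s` takes the values: "" → "x" → "xx" → "xxx" → "xxxx" → "xxxxx"

Answer: "xxxxx"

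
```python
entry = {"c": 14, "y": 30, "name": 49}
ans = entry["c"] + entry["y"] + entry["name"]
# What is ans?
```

Trace:
`entry = {"c": 14, "y": 30, "name": 49}` → entry = {'c': 14, 'y': 30, 'name': 49}
`ans = entry["c"] + entry["y"] + entry["name"]` → ans = 93
So ans = 93

Answer: 93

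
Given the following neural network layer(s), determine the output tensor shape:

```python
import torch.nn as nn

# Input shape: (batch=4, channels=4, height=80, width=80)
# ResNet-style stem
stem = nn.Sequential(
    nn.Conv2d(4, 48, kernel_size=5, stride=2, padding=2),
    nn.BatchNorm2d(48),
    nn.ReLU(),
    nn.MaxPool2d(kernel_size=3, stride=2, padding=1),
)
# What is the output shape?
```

Input: (4, 4, 80, 80) -> after Conv2d 5x5 stride=2: (4, 48, 40, 40) -> Output: (4, 48, 20, 20)

Answer: (4, 48, 20, 20)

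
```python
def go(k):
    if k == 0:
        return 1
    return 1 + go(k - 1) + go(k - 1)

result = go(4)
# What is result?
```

go(k) = 1 + 2·go(k-1), go(0)=1. Closed form: (1+1)·2^4 - 1 = 31.

Answer: 31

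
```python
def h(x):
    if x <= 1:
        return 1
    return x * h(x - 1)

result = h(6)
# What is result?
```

h(6) = 6 * 5 * 4 * 3 * 2 * 1 = 720

Answer: 720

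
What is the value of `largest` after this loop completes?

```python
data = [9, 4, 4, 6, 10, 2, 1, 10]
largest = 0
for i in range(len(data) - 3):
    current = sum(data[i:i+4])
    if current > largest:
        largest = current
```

Max sum of 4-element window in [9, 4, 4, 6, 10, 2, 1, 10]
`largest` takes the values: 0 → 23 → 24

Answer: 24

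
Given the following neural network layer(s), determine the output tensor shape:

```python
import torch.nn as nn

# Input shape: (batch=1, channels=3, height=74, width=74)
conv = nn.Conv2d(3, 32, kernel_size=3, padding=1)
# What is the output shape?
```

Input: (1, 3, 74, 74) -> Output: (1, 32, 74, 74)

Answer: (1, 32, 74, 74)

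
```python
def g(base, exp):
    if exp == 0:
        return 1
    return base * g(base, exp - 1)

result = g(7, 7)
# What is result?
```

g(7, 7) = 7 * 7 * 7 * 7 * 7 * 7 * 7 = 823543

Answer: 823543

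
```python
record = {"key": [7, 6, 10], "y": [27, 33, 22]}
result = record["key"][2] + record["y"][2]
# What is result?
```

Trace:
`record = {"key": [7, 6, 10], "y": [27, 33, 22]}` → record = {'key': [7, 6, 10], 'y': [27, 33, 22]}
`result = record["key"][2] + record["y"][2]` → result = 32
So result = 32

Answer: 32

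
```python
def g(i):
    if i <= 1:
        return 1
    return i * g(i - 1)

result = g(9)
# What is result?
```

g(9) = 9 * 8 * 7 * 6 * 5 * 4 * 3 * 2 * 1 = 362880

Answer: 362880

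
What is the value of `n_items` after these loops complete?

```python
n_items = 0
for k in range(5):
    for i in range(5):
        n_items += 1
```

5 * 5 = 25
`n_items` takes the values: 0 → 1 → 2 → 3 → 4 → 5 → 6 → 7 → 8 → 9 → 10 → 11 → 12 → 13 → 14 → 15 → 16 → 17 → 18 → 19 → 20 → 21 → 22 → 23 → 24 → 25

Answer: 25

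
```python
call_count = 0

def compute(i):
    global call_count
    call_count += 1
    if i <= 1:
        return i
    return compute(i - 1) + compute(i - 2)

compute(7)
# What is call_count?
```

Calls(i) = 1 + Calls(i-1) + Calls(i-2); Calls(0)=Calls(1)=1. For i=7 this gives 41.

Answer: 41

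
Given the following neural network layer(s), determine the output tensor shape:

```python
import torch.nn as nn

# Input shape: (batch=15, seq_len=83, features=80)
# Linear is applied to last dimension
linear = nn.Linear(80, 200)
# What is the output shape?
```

Input: (15, 83, 80) -> Output: (15, 83, 200)

Answer: (15, 83, 200)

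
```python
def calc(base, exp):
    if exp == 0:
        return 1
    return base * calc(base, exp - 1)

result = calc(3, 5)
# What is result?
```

calc(3, 5) = 3 * 3 * 3 * 3 * 3 = 243

Answer: 243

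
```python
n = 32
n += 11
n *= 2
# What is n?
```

Trace:
`n = 32` → n = 32
`n += 11` → n = 43
`n *= 2` → n = 86
So n = 86

Answer: 86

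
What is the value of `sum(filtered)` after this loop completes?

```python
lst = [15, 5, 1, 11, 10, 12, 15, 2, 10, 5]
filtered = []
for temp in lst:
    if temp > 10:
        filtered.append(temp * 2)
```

Sum of doubled values > 10
`filtered` takes the values: [] → [30] → [30, 22] → [30, 22, 24] → [30, 22, 24, 30]
So `sum(filtered)` = 106

Answer: 106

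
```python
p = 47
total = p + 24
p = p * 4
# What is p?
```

Trace:
`p = 47` → p = 47
`total = p + 24` → total = 71
`p = p * 4` → p = 188
So p = 188

Answer: 188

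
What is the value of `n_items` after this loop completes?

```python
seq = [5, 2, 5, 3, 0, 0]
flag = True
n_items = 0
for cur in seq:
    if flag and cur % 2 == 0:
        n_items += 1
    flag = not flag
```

Count even values at even positions
`n_items` takes the values: 0 → 1

Answer: 1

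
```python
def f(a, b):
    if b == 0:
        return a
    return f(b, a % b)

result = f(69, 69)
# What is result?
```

f(69, 69) -> f(69, 0) -> 69

Answer: 69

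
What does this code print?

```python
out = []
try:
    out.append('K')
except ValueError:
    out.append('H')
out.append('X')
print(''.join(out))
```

Execution trace: 'K' (try body, no exception) → 'X' (after the try/except). Output: KX

Answer: KX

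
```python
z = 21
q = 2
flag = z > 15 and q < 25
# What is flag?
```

Trace:
`z = 21` → z = 21
`q = 2` → q = 2
`flag = z > 15 and q < 25` → flag = True
So flag = True

Answer: True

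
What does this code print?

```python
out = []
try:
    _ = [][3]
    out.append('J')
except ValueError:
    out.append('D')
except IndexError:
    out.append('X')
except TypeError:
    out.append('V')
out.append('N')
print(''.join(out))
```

Execution trace: 'X' (except IndexError) → 'N' (after the try/except). Output: XN

Answer: XN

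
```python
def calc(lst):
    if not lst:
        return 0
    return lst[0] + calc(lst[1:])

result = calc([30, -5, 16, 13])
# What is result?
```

30 + (-5) + 16 + 13 + 0 = 54

Answer: 54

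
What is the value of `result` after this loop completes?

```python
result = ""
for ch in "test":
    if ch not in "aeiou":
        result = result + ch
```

Remove vowels from 'test'
`result` takes the values: "" → "t" → "ts" → "tst"

Answer: "tst"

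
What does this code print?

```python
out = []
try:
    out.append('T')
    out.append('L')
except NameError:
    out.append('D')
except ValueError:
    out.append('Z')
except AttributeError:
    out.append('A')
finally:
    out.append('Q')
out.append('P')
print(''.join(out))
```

Execution trace: 'T' (try body) → 'L' (try body, no exception) → 'Q' (finally) → 'P' (after the try/except). Output: TLQP

Answer: TLQP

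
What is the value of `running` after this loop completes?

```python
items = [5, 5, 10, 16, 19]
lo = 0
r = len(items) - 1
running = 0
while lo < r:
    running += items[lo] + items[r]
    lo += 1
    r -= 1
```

Sum of pairs from ends
`running` takes the values: 0 → 24 → 45

Answer: 45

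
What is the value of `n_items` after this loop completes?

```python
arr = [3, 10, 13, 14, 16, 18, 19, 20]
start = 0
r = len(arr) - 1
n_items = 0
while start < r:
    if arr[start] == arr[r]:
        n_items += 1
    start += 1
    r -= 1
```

Count matching pairs from ends
`n_items` takes the values: 0

Answer: 0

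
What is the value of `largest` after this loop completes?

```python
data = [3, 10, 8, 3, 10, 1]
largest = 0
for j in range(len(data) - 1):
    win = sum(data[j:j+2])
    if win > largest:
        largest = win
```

Max sum of 2-element window in [3, 10, 8, 3, 10, 1]
`largest` takes the values: 0 → 13 → 18

Answer: 18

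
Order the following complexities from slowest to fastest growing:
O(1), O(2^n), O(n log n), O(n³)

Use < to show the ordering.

Ordered by growth rate: O(1) < O(n log n) < O(n³) < O(2^n)

Answer: O(1) < O(n log n) < O(n³) < O(2^n)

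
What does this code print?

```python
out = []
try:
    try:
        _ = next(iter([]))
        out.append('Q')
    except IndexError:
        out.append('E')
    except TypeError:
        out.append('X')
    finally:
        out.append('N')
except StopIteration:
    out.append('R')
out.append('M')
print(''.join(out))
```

Execution trace: 'N' (finally) → 'R' (outer except StopIteration) → 'M' (after the try/except). Output: NRM

Answer: NRM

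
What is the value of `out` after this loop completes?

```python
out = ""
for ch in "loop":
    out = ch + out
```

Reverse 'loop'
`out` takes the values: "" → "l" → "ol" → "ool" → "pool"

Answer: "pool"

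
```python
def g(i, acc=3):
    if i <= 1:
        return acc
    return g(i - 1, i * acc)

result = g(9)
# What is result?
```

Accumulator trace (n, acc): (9, 3) -> (8, 27) -> (7, 216) -> (6, 1512) -> (5, 9072) -> (4, 45360) -> (3, 181440) -> (2, 544320) -> (1, 1088640) -> return 1088640

Answer: 1088640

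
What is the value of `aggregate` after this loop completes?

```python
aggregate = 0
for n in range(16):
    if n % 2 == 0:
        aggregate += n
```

Sum of even numbers 0 to 15
`aggregate` takes the values: 0 → 2 → 6 → 12 → 20 → 30 → 42 → 56

Answer: 56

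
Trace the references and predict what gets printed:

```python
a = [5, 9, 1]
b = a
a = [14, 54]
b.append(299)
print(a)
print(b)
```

Key concept: rebinding vs mutation: a is rebound to a new list, b still points at the original.
Step by step:
`a = [5, 9, 1]` → a = [5, 9, 1]
`b = a` → b = [5, 9, 1] (same object as a)
`a = [14, 54]` → a = [14, 54]
`b.append(299)` → b = [5, 9, 1, 299]
`print(a)` → prints [14, 54]
`print(b)` → prints [5, 9, 1, 299]

Answer:
[14, 54]
[5, 9, 1, 299]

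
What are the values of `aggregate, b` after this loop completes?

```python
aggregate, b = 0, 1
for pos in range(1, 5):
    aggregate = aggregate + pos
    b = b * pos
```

Sum and factorial of 1 to 4
`aggregate, b` takes the values: (0, 1) → (1, 1) → (3, 1) → (3, 2) → (6, 2) → (6, 6) → (10, 6) → (10, 24)

Answer: 10, 24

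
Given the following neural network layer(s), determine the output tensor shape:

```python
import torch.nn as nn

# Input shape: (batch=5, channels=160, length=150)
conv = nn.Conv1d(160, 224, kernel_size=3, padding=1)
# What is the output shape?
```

Input: (5, 160, 150) -> Output: (5, 224, 150)

Answer: (5, 224, 150)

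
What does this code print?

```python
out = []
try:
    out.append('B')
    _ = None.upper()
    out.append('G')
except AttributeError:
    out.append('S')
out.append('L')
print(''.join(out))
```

Execution trace: 'B' (try body) → 'S' (except AttributeError) → 'L' (after the try/except). Output: BSL

Answer: BSL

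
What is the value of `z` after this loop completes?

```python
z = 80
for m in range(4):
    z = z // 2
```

Halve 4 times: 80 // 2^4 = 5
`z` takes the values: 80 → 40 → 20 → 10 → 5

Answer: 5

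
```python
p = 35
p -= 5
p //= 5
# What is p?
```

Trace:
`p = 35` → p = 35
`p -= 5` → p = 30
`p //= 5` → p = 6
So p = 6

Answer: 6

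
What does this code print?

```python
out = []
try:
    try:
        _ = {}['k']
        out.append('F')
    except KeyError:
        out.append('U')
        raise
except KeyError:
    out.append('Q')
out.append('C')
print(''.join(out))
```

Execution trace: 'U' (inner except KeyError) → 'Q' (outer except KeyError) → 'C' (after the try/except). Output: UQC

Answer: UQC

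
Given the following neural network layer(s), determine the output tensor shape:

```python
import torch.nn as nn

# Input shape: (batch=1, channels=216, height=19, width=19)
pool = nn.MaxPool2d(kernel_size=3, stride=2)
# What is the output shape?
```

Input: (1, 216, 19, 19) -> Output: (1, 216, 9, 9)

Answer: (1, 216, 9, 9)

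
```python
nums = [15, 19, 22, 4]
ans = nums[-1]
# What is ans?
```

Trace:
`nums = [15, 19, 22, 4]` → nums = [15, 19, 22, 4]
`ans = nums[-1]` → ans = 4
So ans = 4

Answer: 4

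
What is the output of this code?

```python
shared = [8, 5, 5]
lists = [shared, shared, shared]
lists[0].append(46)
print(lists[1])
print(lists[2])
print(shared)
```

Key concept: list of same reference.
Step by step:
`shared = [8, 5, 5]` → shared = [8, 5, 5]
`lists = [shared, shared, shared]` → lists = [[8, 5, 5], [8, 5, 5], [8, 5, 5]]
`lists[0].append(46)` → shared = [8, 5, 5, 46]; lists = [[8, 5, 5, 46], [8, 5, 5, 46], [8, 5, 5, 46]]
`print(lists[1])` → prints [8, 5, 5, 46]
`print(lists[2])` → prints [8, 5, 5, 46]
`print(shared)` → prints [8, 5, 5, 46]

Answer:
[8, 5, 5, 46]
[8, 5, 5, 46]
[8, 5, 5, 46]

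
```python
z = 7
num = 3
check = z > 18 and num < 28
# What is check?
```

Trace:
`z = 7` → z = 7
`num = 3` → num = 3
`check = z > 18 and num < 28` → check = False
So check = False

Answer: False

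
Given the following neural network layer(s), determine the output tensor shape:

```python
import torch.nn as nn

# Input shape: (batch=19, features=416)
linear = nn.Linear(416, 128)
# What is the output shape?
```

Input: (19, 416) -> Output: (19, 128)

Answer: (19, 128)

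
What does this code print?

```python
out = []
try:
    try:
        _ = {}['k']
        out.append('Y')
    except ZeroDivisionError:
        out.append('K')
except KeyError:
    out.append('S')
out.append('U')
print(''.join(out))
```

Execution trace: 'S' (outer except KeyError) → 'U' (after the try/except). Output: SU

Answer: SU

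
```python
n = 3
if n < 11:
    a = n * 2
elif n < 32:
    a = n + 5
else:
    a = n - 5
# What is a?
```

Trace:
`n = 3` → n = 3
`if n < 11: ...` → n < 11 is True → a = 6
So a = 6

Answer: 6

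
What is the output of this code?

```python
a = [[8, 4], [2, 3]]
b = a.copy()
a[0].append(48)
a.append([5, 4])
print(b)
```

Key concept: shallow copy with nested lists.
Step by step:
`a = [[8, 4], [2, 3]]` → a = [[8, 4], [2, 3]]
`b = a.copy()` → b = [[8, 4], [2, 3]]
`a[0].append(48)` → a = [[8, 4, 48], [2, 3]]; b = [[8, 4, 48], [2, 3]]
`a.append([5, 4])` → a = [[8, 4, 48], [2, 3], [5, 4]]
`print(b)` → prints [[8, 4, 48], [2, 3]]

Answer: [[8, 4, 48], [2, 3]]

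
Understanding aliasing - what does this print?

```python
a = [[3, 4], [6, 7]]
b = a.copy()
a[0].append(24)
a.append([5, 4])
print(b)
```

Key concept: shallow copy with nested lists.
Step by step:
`a = [[3, 4], [6, 7]]` → a = [[3, 4], [6, 7]]
`b = a.copy()` → b = [[3, 4], [6, 7]]
`a[0].append(24)` → a = [[3, 4, 24], [6, 7]]; b = [[3, 4, 24], [6, 7]]
`a.append([5, 4])` → a = [[3, 4, 24], [6, 7], [5, 4]]
`print(b)` → prints [[3, 4, 24], [6, 7]]

Answer: [[3, 4, 24], [6, 7]]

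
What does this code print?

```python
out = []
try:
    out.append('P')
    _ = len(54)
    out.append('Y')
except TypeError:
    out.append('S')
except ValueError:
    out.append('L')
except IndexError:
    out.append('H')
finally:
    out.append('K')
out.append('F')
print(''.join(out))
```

Execution trace: 'P' (try body) → 'S' (except TypeError) → 'K' (finally) → 'F' (after the try/except). Output: PSKF

Answer: PSKF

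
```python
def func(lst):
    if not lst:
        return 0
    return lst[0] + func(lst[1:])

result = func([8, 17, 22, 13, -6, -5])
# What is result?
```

8 + 17 + 22 + 13 + (-6) + (-5) + 0 = 49

Answer: 49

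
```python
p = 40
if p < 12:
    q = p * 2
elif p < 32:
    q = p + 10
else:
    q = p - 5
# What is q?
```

Trace:
`p = 40` → p = 40
`if p < 12: ...` → p < 12 is False, p < 32 is False, take else branch → q = 35
So q = 35

Answer: 35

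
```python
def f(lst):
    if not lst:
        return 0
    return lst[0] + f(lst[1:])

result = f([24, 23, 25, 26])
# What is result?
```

24 + 23 + 25 + 26 + 0 = 98

Answer: 98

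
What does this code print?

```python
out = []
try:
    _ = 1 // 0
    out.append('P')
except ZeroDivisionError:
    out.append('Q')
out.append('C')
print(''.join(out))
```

Execution trace: 'Q' (except ZeroDivisionError) → 'C' (after the try/except). Output: QC

Answer: QC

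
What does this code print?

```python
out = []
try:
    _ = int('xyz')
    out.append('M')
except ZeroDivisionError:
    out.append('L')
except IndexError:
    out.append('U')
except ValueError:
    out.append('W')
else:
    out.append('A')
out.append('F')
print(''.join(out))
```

Execution trace: 'W' (except ValueError) → 'F' (after the try/except). Output: WF

Answer: WF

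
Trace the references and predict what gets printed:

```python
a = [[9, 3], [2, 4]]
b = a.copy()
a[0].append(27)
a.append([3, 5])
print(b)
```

Key concept: shallow copy with nested lists.
Step by step:
`a = [[9, 3], [2, 4]]` → a = [[9, 3], [2, 4]]
`b = a.copy()` → b = [[9, 3], [2, 4]]
`a[0].append(27)` → a = [[9, 3, 27], [2, 4]]; b = [[9, 3, 27], [2, 4]]
`a.append([3, 5])` → a = [[9, 3, 27], [2, 4], [3, 5]]
`print(b)` → prints [[9, 3, 27], [2, 4]]

Answer: [[9, 3, 27], [2, 4]]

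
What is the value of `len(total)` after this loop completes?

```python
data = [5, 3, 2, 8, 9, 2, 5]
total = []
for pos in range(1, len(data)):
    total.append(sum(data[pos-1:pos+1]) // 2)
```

Number of 2-element averages
`total` takes the values: [] → [4] → [4, 2] → [4, 2, 5] → [4, 2, 5, 8] → [4, 2, 5, 8, 5] → [4, 2, 5, 8, 5, 3]
So `len(total)` = 6

Answer: 6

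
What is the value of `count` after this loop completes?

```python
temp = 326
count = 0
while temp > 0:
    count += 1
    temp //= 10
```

Count digits by repeated division by 10
`count` takes the values: 0 → 1 → 2 → 3

Answer: 3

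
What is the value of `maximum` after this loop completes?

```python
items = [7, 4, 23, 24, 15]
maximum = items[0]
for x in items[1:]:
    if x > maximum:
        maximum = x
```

Maximum of [7, 4, 23, 24, 15]
`maximum` takes the values: 7 → 23 → 24

Answer: 24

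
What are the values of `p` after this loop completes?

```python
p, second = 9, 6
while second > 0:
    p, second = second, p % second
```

GCD of 9 and 6
`p` takes the values: 9 → 6 → 3

Answer: 3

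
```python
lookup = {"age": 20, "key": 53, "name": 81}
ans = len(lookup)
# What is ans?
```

Trace:
`lookup = {"age": 20, "key": 53, "name": 81}` → lookup = {'age': 20, 'key': 53, 'name': 81}
`ans = len(lookup)` → ans = 3
So ans = 3

Answer: 3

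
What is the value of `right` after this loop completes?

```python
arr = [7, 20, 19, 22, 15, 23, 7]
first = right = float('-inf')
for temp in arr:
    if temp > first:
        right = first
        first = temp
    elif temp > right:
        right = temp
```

Second largest (with repeats) in [7, 20, 19, 22, 15, 23, 7]
`right` takes the values: -inf → 7 → 19 → 20 → 22

Answer: 22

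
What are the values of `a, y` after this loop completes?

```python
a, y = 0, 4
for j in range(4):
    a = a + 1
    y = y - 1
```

a goes 0→4, y goes 4→0
`a, y` takes the values: (0, 4) → (1, 4) → (1, 3) → (2, 3) → (2, 2) → (3, 2) → (3, 1) → (4, 1) → (4, 0)

Answer: 4, 0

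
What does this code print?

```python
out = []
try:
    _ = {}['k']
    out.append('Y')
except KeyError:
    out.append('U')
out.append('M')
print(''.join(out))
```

Execution trace: 'U' (except KeyError) → 'M' (after the try/except). Output: UM

Answer: UM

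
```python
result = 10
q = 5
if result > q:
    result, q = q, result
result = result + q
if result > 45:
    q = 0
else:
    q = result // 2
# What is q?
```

Trace:
`result = 10` → result = 10
`q = 5` → q = 5
`if result > q: ...` → result > q is True → result = 5; q = 10
`result = result + q` → result = 15
`if result > 45: ...` → result > 45 is False, take else branch → q = 7
So q = 7

Answer: 7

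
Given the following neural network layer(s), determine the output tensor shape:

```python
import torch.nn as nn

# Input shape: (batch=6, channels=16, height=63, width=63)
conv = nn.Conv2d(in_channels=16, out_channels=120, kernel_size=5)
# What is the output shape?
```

Input: (6, 16, 63, 63) -> Output: (6, 120, 59, 59)

Answer: (6, 120, 59, 59)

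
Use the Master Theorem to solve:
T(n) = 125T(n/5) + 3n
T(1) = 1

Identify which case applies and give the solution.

a=125, b=5, f(n)=3n. log_5(125) = 3. Since c=1 < 3, Case 1 applies: T(n) = Θ(n^log_b(a)) = O(n^3).

Answer: O(n^3) - Case 1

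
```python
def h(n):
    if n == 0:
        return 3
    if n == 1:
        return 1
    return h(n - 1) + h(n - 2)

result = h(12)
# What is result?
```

Build up from base cases: h(0)=3, h(1)=1, h(2)=4, h(3)=5, h(4)=9, h(5)=14, h(6)=23, ..., h(12)=411

Answer: 411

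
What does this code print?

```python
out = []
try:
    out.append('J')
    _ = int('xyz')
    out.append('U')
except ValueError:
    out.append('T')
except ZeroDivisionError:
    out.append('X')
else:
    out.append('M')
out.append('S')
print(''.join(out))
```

Execution trace: 'J' (try body) → 'T' (except ValueError) → 'S' (after the try/except). Output: JTS

Answer: JTS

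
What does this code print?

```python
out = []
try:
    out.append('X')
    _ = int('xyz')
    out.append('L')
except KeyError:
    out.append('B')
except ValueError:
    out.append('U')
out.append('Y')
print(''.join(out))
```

Execution trace: 'X' (try body) → 'U' (except ValueError) → 'Y' (after the try/except). Output: XUY

Answer: XUY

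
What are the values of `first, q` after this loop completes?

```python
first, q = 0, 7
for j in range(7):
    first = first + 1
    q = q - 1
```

first goes 0→7, q goes 7→0
`first, q` takes the values: (0, 7) → (1, 7) → (1, 6) → (2, 6) → (2, 5) → (3, 5) → (3, 4) → (4, 4) → (4, 3) → (5, 3) → (5, 2) → (6, 2) → (6, 1) → (7, 1) → (7, 0)

Answer: 7, 0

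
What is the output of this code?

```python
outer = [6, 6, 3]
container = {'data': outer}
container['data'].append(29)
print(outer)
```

Key concept: dict holds reference to list.
Step by step:
`outer = [6, 6, 3]` → outer = [6, 6, 3]
`container = {'data': outer}` → container = {'data': [6, 6, 3]}
`container['data'].append(29)` → outer = [6, 6, 3, 29]; container = {'data': [6, 6, 3, 29]}
`print(outer)` → prints [6, 6, 3, 29]

Answer: [6, 6, 3, 29]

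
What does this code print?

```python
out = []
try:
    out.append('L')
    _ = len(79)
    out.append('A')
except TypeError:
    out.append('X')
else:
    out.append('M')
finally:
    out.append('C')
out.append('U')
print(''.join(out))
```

Execution trace: 'L' (try body) → 'X' (except TypeError) → 'C' (finally) → 'U' (after the try/except). Output: LXCU

Answer: LXCU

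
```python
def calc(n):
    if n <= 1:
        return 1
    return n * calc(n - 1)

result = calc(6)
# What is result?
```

calc(6) = 6 * 5 * 4 * 3 * 2 * 1 = 720

Answer: 720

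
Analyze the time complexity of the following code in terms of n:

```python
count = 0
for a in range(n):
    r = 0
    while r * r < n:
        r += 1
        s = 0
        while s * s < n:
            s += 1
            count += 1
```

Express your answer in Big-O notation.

Each loop level contributes: n × √n × √n. Multiplying the contributions gives O(n^2).

Answer: O(n^2)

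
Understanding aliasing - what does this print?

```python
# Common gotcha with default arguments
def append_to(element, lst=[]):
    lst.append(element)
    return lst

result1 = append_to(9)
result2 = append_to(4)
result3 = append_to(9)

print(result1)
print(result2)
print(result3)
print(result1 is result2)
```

Key concept: mutable default argument gotcha.
Step by step:
`result1 = append_to(9)` → result1 = [9]
`result2 = append_to(4)` → result1 = [9, 4] (same object as result2); result2 = [9, 4] (same object as result1)
`result3 = append_to(9)` → result1 = [9, 4, 9] (same object as result2, result3); result2 = [9, 4, 9] (same object as result1, result3); result3 = [9, 4, 9] (same object as result1, result2)
`print(result1)` → prints [9, 4, 9]
`print(result2)` → prints [9, 4, 9]
`print(result3)` → prints [9, 4, 9]
`print(result1 is result2)` → prints True

Answer:
[9, 4, 9]
[9, 4, 9]
[9, 4, 9]
True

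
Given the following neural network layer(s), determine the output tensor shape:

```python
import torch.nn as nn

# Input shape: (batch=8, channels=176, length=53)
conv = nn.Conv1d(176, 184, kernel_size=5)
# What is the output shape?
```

Input: (8, 176, 53) -> Output: (8, 184, 49)

Answer: (8, 184, 49)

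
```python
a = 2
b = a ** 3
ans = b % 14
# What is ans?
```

Trace:
`a = 2` → a = 2
`b = a ** 3` → b = 8
`ans = b % 14` → ans = 8
So ans = 8

Answer: 8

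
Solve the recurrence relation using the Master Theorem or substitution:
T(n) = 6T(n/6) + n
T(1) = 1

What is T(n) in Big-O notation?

By Master Theorem: a=6, b=6, f(n)=n. Since log_6(6) = 1 and f(n) = Θ(n^1), Case 2 applies. T(n) = O(n log n).

Answer: O(n log n)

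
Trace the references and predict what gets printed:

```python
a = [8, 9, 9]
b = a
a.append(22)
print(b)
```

Key concept: basic list aliasing.
Step by step:
`a = [8, 9, 9]` → a = [8, 9, 9]
`b = a` → b = [8, 9, 9] (same object as a)
`a.append(22)` → a = [8, 9, 9, 22] (same object as b); b = [8, 9, 9, 22] (same object as a)
`print(b)` → prints [8, 9, 9, 22]

Answer: [8, 9, 9, 22]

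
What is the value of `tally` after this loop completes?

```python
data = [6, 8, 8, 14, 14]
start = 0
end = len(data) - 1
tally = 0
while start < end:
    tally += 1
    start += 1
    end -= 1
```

Iterations until pointers meet (list length 5)
`tally` takes the values: 0 → 1 → 2

Answer: 2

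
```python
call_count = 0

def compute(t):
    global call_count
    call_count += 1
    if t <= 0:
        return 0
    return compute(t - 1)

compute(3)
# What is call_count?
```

Linear recursion stepping by 1: 4 calls from t=3 down to ≤0.

Answer: 4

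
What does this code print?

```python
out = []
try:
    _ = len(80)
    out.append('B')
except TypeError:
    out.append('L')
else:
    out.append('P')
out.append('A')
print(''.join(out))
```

Execution trace: 'L' (except TypeError) → 'A' (after the try/except). Output: LA

Answer: LA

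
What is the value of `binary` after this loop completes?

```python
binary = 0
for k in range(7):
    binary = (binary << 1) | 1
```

Build 7 consecutive 1-bits: 0b1111111
`binary` takes the values: 0 → 1 → 3 → 7 → 15 → 31 → 63 → 127

Answer: 127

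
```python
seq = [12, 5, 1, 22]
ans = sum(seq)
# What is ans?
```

Trace:
`seq = [12, 5, 1, 22]` → seq = [12, 5, 1, 22]
`ans = sum(seq)` → ans = 40
So ans = 40

Answer: 40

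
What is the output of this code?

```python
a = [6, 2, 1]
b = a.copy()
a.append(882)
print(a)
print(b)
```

Key concept: list.copy() creates independent copy.
Step by step:
`a = [6, 2, 1]` → a = [6, 2, 1]
`b = a.copy()` → b = [6, 2, 1]
`a.append(882)` → a = [6, 2, 1, 882]
`print(a)` → prints [6, 2, 1, 882]
`print(b)` → prints [6, 2, 1]

Answer:
[6, 2, 1, 882]
[6, 2, 1]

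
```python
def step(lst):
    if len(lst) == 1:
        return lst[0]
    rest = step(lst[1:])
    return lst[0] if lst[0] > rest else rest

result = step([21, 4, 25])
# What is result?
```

Recursive max over [21, 4, 25] = 25

Answer: 25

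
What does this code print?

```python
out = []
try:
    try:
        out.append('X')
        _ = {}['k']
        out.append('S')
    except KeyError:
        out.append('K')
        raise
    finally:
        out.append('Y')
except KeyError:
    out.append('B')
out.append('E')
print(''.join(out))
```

Execution trace: 'X' (inner try body) → 'K' (inner except KeyError) → 'Y' (inner finally) → 'B' (outer except KeyError) → 'E' (after the try/except). Output: XKYBE

Answer: XKYBE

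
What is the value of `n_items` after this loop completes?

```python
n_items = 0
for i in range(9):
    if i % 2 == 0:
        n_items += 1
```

Count numbers divisible by 2 in range(9)
`n_items` takes the values: 0 → 1 → 2 → 3 → 4 → 5

Answer: 5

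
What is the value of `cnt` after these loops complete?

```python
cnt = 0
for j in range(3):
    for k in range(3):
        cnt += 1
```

3 * 3 = 9
`cnt` takes the values: 0 → 1 → 2 → 3 → 4 → 5 → 6 → 7 → 8 → 9

Answer: 9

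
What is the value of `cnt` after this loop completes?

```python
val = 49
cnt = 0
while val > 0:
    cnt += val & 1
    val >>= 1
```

Count set bits in 49 (binary: 0b110001)
`cnt` takes the values: 0 → 1 → 2 → 3

Answer: 3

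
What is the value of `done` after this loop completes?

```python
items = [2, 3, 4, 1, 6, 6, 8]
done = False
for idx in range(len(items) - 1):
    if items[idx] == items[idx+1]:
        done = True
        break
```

Check consecutive duplicates in [2, 3, 4, 1, 6, 6, 8]
`done` takes the values: False → True

Answer: True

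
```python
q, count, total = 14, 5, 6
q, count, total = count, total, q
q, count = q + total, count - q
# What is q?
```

Trace:
`q, count, total = 14, 5, 6` → q = 14; count = 5; total = 6
`q, count, total = count, total, q` → q = 5; count = 6; total = 14
`q, count = q + total, count - q` → q = 19; count = 1
So q = 19

Answer: 19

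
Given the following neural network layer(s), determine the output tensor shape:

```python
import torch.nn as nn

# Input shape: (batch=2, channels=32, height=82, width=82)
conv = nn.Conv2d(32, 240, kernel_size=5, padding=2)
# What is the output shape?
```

Input: (2, 32, 82, 82) -> Output: (2, 240, 82, 82)

Answer: (2, 240, 82, 82)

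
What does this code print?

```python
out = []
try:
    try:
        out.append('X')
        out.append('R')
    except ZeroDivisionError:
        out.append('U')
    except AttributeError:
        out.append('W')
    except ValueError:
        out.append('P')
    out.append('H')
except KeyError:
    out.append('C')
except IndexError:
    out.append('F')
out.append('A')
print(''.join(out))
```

Execution trace: 'X' (inner try body) → 'R' (inner try body, no exception) → 'H' (try body, no exception) → 'A' (after the try/except). Output: XRHA

Answer: XRHA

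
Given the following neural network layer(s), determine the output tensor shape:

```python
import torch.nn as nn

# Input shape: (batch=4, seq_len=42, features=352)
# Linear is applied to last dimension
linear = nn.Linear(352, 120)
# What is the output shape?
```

Input: (4, 42, 352) -> Output: (4, 42, 120)

Answer: (4, 42, 120)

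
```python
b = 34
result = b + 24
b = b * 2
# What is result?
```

Trace:
`b = 34` → b = 34
`result = b + 24` → result = 58
`b = b * 2` → b = 68
So result = 58

Answer: 58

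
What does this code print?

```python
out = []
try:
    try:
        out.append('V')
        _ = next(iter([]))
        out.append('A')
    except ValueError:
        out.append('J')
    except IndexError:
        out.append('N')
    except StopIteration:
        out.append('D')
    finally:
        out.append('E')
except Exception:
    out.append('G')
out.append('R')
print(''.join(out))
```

Execution trace: 'V' (inner try body) → 'D' (inner except StopIteration) → 'E' (inner finally) → 'R' (after the try/except). Output: VDER

Answer: VDER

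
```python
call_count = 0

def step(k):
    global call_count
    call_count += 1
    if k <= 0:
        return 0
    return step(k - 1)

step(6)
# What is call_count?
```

Linear recursion stepping by 1: 7 calls from k=6 down to ≤0.

Answer: 7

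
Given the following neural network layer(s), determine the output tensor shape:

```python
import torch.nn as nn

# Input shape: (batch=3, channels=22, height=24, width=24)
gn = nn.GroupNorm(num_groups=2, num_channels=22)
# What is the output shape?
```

Input: (3, 22, 24, 24) -> Output: (3, 22, 24, 24)

Answer: (3, 22, 24, 24)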